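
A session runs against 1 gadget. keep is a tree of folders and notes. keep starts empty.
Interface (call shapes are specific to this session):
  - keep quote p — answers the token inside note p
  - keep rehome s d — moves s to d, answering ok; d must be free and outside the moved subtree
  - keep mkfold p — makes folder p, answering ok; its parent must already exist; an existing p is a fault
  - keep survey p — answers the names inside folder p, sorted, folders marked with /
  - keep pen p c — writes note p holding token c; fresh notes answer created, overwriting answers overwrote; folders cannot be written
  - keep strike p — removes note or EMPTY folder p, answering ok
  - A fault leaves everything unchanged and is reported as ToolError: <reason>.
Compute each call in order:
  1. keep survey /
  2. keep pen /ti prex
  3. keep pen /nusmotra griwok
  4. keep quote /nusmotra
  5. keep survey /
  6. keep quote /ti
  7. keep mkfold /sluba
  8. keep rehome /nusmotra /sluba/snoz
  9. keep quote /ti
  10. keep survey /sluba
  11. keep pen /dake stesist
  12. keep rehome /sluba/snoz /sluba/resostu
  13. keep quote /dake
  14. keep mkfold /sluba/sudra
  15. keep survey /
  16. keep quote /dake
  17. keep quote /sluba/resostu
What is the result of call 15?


Answer: [dake, sluba/, ti]

Derivation:
CALL keep survey[p='/']
RET  []
CALL keep pen[p='/ti'; c='prex']
RET  created
CALL keep pen[p='/nusmotra'; c='griwok']
RET  created
CALL keep quote[p='/nusmotra']
RET  griwok
CALL keep survey[p='/']
RET  [nusmotra, ti]
CALL keep quote[p='/ti']
RET  prex
CALL keep mkfold[p='/sluba']
RET  ok
CALL keep rehome[s='/nusmotra'; d='/sluba/snoz']
RET  ok
CALL keep quote[p='/ti']
RET  prex
CALL keep survey[p='/sluba']
RET  [snoz]
CALL keep pen[p='/dake'; c='stesist']
RET  created
CALL keep rehome[s='/sluba/snoz'; d='/sluba/resostu']
RET  ok
CALL keep quote[p='/dake']
RET  stesist
CALL keep mkfold[p='/sluba/sudra']
RET  ok
CALL keep survey[p='/']
RET  [dake, sluba/, ti]
CALL keep quote[p='/dake']
RET  stesist
CALL keep quote[p='/sluba/resostu']
RET  griwok


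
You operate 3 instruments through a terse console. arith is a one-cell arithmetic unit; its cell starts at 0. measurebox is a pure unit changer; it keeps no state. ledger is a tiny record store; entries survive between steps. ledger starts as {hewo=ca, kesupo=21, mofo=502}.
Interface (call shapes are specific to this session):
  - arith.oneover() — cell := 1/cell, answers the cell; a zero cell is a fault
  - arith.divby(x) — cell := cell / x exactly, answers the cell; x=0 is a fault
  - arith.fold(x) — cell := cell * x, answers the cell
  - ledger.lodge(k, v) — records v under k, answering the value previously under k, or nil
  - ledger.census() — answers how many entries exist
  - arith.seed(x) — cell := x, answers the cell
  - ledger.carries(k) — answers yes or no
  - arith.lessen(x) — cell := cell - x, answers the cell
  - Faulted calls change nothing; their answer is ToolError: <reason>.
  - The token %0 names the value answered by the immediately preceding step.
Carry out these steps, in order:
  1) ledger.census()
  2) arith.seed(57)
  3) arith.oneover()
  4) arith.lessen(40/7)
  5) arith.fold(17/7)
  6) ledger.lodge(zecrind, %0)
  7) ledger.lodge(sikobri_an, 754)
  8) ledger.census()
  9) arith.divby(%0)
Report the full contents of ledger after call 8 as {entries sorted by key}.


>>> ledger.census
  3
>>> arith.seed x='57'
  57
>>> arith.oneover
  1/57
>>> arith.lessen x='40/7'
  -2273/399
>>> arith.fold x='17/7'
  -38641/2793
>>> ledger.lodge k='zecrind' v='%0'
  nil
>>> ledger.lodge k='sikobri_an' v='754'
  nil
>>> ledger.census
  5
>>> arith.divby x='%0'
  -38641/13965

Answer: {hewo=ca, kesupo=21, mofo=502, sikobri_an=754, zecrind=-38641/2793}


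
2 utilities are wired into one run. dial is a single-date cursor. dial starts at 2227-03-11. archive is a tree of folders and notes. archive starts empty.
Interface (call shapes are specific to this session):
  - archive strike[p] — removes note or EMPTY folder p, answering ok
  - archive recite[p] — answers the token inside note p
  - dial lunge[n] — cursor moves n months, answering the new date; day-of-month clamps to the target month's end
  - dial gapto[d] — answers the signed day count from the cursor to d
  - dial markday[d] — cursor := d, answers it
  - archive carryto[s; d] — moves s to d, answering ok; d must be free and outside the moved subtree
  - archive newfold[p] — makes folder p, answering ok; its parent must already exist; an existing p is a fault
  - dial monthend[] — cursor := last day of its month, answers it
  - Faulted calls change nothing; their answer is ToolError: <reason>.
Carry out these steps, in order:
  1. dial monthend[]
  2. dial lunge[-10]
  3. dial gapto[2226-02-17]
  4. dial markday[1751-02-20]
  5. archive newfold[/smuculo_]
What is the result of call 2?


;; dial monthend() : 2227-03-31
;; dial lunge(n='-10') : 2226-05-31
;; dial gapto(d='2226-02-17') : -103
;; dial markday(d='1751-02-20') : 1751-02-20
;; archive newfold(p='/smuculo_') : ok

Answer: 2226-05-31


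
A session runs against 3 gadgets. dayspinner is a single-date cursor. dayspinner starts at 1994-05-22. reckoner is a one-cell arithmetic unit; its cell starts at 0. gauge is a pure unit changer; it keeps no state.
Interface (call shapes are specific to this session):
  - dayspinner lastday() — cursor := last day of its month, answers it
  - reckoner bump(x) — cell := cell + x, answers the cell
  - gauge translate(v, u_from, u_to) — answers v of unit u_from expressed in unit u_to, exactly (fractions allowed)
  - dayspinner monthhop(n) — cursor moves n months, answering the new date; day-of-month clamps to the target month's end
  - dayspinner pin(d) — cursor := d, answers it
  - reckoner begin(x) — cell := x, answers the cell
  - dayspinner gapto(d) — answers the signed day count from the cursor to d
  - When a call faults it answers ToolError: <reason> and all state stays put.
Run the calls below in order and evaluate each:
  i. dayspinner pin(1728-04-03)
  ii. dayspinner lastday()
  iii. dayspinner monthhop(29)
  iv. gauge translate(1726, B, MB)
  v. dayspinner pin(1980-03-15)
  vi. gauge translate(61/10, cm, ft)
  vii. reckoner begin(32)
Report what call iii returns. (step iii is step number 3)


Answer: 1730-09-30

Derivation:
;; dayspinner pin(d=1728-04-03) : 1728-04-03
;; dayspinner lastday() : 1728-04-30
;; dayspinner monthhop(n=29) : 1730-09-30
;; gauge translate(v=1726, u_from=B, u_to=MB) : 863/500000
;; dayspinner pin(d=1980-03-15) : 1980-03-15
;; gauge translate(v=61/10, u_from=cm, u_to=ft) : 305/1524
;; reckoner begin(x=32) : 32


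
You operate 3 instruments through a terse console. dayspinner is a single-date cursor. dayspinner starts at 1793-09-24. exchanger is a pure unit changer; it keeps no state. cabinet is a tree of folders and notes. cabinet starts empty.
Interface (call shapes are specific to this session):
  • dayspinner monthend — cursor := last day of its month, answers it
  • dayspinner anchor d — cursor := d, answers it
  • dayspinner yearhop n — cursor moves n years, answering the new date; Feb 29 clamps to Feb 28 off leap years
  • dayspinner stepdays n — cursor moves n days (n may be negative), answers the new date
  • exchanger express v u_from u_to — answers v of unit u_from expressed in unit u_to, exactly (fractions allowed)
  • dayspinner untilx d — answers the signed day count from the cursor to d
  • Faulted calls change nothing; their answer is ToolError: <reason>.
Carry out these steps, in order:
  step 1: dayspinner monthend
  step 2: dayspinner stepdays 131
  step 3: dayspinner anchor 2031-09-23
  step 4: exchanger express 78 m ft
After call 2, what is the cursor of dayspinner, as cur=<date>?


$ dayspinner monthend
  1793-09-30
$ dayspinner stepdays n: 131
  1794-02-08
$ dayspinner anchor d: 2031-09-23
  2031-09-23
$ exchanger express v: 78 u_from: m u_to: ft
  32500/127

Answer: cur=1794-02-08


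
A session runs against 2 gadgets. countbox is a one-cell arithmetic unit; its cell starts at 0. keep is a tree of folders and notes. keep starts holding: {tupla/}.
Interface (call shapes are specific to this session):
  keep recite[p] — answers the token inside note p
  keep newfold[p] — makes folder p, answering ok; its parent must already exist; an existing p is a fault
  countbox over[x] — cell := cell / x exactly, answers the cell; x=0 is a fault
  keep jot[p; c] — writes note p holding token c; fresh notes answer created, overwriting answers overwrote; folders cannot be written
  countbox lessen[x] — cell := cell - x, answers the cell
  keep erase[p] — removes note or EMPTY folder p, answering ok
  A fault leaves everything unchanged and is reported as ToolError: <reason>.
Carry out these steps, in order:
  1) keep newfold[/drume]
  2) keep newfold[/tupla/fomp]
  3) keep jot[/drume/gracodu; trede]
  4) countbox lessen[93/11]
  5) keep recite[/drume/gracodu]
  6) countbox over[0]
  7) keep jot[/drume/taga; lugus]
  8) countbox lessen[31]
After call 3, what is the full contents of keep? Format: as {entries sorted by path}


→ keep newfold(/drume)
← ok
→ keep newfold(/tupla/fomp)
← ok
→ keep jot(/drume/gracodu, trede)
← created
→ countbox lessen(93/11)
← -93/11
→ keep recite(/drume/gracodu)
← trede
→ countbox over(0)
← ToolError: division by zero
→ keep jot(/drume/taga, lugus)
← created
→ countbox lessen(31)
← -434/11

Answer: {drume/, drume/gracodu=trede, tupla/, tupla/fomp/}


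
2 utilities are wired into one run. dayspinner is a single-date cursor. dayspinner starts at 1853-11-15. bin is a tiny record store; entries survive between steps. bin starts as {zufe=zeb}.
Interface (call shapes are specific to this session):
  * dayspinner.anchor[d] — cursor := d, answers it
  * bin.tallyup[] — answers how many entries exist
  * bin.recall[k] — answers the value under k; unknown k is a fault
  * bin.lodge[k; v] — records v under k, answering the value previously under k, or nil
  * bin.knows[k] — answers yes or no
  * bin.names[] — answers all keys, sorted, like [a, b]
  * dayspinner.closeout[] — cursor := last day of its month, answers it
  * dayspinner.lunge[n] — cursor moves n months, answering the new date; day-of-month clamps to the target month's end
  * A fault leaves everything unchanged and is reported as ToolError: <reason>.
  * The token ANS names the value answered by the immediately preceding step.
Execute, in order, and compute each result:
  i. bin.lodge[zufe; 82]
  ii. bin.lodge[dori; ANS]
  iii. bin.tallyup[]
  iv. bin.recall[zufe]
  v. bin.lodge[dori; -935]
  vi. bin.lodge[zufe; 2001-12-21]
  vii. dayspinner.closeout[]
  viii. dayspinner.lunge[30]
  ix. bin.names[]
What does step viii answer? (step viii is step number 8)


Answer: 1856-05-30

Derivation:
I run bin.lodge(k='zufe', v='82'), — result: zeb.
I try bin.lodge(k='dori', v='ANS'), which returns nil.
I run bin.tallyup, which returns 2.
Using bin.recall(k='zufe'), which returns 82.
I run bin.lodge(k='dori', v='-935'), — result: zeb.
Invoking bin.lodge(k='zufe', v='2001-12-21'), giving 82.
I try dayspinner.closeout(), yielding 1853-11-30.
I call dayspinner.lunge(n='30'), and see 1856-05-30.
I use bin.names(), which returns [dori, zufe].


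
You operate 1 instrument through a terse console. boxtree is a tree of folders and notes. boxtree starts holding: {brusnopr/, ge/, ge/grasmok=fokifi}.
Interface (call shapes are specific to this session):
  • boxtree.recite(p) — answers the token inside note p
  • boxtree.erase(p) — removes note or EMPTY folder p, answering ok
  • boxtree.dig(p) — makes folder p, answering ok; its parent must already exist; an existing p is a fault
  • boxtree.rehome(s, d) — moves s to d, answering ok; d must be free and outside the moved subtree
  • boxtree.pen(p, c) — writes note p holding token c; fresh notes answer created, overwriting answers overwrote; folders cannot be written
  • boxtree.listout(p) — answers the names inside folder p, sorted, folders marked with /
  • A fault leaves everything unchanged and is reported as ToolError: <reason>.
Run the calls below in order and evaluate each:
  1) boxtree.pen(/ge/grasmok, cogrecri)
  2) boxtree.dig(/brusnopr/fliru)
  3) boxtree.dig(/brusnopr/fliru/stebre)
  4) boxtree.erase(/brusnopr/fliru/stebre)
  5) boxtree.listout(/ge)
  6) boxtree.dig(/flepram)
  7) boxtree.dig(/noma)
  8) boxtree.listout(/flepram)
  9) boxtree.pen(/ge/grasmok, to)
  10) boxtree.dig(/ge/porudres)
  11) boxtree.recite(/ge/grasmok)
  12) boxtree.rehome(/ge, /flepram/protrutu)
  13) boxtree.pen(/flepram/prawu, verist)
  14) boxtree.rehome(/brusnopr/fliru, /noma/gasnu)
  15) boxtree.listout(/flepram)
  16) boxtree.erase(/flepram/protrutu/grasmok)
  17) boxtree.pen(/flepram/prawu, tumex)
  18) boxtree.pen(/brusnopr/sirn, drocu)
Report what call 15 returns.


~$ pen p='/ge/grasmok' c='cogrecri'
  overwrote
~$ dig p='/brusnopr/fliru'
  ok
~$ dig p='/brusnopr/fliru/stebre'
  ok
~$ erase p='/brusnopr/fliru/stebre'
  ok
~$ listout p='/ge'
  [grasmok]
~$ dig p='/flepram'
  ok
~$ dig p='/noma'
  ok
~$ listout p='/flepram'
  []
~$ pen p='/ge/grasmok' c='to'
  overwrote
~$ dig p='/ge/porudres'
  ok
~$ recite p='/ge/grasmok'
  to
~$ rehome s='/ge' d='/flepram/protrutu'
  ok
~$ pen p='/flepram/prawu' c='verist'
  created
~$ rehome s='/brusnopr/fliru' d='/noma/gasnu'
  ok
~$ listout p='/flepram'
  [prawu, protrutu/]
~$ erase p='/flepram/protrutu/grasmok'
  ok
~$ pen p='/flepram/prawu' c='tumex'
  overwrote
~$ pen p='/brusnopr/sirn' c='drocu'
  created

Answer: [prawu, protrutu/]


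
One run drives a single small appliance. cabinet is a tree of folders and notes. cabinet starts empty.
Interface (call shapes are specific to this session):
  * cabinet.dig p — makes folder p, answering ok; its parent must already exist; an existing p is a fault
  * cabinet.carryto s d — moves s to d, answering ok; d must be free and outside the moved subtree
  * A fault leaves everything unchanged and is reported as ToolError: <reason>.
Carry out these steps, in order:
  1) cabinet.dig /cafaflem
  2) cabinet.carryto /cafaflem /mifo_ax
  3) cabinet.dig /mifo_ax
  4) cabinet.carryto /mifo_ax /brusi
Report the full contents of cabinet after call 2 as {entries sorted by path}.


>> dig(p=/cafaflem)
<< ok
>> carryto(s=/cafaflem, d=/mifo_ax)
<< ok
>> dig(p=/mifo_ax)
<< ToolError: exists
>> carryto(s=/mifo_ax, d=/brusi)
<< ok

Answer: {mifo_ax/}


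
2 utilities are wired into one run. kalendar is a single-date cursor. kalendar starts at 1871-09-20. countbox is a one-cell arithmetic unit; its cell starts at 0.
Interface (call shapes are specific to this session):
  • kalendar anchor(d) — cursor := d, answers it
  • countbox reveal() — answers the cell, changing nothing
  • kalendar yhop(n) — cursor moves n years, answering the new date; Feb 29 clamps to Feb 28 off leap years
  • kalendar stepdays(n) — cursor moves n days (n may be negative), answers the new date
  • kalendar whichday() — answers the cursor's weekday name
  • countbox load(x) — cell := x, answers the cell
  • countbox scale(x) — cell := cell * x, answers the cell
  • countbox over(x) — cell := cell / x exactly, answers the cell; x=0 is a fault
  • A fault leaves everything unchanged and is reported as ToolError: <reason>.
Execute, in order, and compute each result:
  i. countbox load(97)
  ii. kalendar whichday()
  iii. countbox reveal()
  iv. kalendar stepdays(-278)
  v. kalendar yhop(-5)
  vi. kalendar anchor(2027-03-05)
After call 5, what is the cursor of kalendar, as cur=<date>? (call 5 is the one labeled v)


# countbox load(x: 97) => 97
# kalendar whichday() => Wednesday
# countbox reveal() => 97
# kalendar stepdays(n: -278) => 1870-12-16
# kalendar yhop(n: -5) => 1865-12-16
# kalendar anchor(d: 2027-03-05) => 2027-03-05

Answer: cur=1865-12-16


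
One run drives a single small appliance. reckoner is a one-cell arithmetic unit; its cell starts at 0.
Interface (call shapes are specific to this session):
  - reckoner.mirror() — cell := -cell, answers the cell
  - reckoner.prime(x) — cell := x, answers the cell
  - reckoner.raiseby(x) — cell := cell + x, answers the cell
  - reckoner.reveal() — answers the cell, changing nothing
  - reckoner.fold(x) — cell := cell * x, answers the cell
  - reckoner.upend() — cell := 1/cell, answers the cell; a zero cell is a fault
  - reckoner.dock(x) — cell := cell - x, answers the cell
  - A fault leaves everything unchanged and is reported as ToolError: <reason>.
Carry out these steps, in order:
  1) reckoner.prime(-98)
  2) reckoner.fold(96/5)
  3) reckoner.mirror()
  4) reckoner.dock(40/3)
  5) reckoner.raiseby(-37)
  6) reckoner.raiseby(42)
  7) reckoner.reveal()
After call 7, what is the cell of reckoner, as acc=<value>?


Answer: acc=28099/15

Derivation:
Do: reckoner.prime[x='-98']
See: -98
Do: reckoner.fold[x='96/5']
See: -9408/5
Do: reckoner.mirror[]
See: 9408/5
Do: reckoner.dock[x='40/3']
See: 28024/15
Do: reckoner.raiseby[x='-37']
See: 27469/15
Do: reckoner.raiseby[x='42']
See: 28099/15
Do: reckoner.reveal[]
See: 28099/15


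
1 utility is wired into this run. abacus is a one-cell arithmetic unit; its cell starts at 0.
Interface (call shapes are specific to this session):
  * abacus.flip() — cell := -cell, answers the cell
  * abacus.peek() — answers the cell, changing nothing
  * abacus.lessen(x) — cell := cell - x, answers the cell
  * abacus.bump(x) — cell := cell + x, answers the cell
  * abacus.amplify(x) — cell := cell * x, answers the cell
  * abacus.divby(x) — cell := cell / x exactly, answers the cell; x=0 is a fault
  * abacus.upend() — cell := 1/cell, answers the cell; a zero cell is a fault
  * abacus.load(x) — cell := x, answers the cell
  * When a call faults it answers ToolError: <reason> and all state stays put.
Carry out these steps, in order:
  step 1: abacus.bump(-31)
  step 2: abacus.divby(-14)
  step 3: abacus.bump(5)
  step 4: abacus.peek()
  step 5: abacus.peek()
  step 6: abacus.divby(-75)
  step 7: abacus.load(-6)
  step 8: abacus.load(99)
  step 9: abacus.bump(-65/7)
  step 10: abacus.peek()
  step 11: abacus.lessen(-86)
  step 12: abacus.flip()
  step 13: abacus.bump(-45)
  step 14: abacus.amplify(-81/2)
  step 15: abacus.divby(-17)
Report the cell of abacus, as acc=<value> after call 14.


Answer: acc=125145/14

Derivation:
Then abacus.bump on x→-31, and see -31.
Using abacus.divby on x→-14, — result: 31/14.
I run abacus.bump on x→5, giving 101/14.
Calling abacus.peek(), which returns 101/14.
I use abacus.peek(), and see 101/14.
Next I call abacus.divby on x→-75, → -101/1050.
I invoke abacus.load on x→-6, which returns -6.
I try abacus.load on x→99, and get 99.
I call abacus.bump on x→-65/7, yielding 628/7.
Now I run abacus.peek: 628/7.
Calling abacus.lessen on x→-86, giving 1230/7.
Now I run abacus.flip, giving -1230/7.
Next I call abacus.bump on x→-45, yielding -1545/7.
Invoking abacus.amplify on x→-81/2, and get 125145/14.
Calling abacus.divby on x→-17, and get -125145/238.


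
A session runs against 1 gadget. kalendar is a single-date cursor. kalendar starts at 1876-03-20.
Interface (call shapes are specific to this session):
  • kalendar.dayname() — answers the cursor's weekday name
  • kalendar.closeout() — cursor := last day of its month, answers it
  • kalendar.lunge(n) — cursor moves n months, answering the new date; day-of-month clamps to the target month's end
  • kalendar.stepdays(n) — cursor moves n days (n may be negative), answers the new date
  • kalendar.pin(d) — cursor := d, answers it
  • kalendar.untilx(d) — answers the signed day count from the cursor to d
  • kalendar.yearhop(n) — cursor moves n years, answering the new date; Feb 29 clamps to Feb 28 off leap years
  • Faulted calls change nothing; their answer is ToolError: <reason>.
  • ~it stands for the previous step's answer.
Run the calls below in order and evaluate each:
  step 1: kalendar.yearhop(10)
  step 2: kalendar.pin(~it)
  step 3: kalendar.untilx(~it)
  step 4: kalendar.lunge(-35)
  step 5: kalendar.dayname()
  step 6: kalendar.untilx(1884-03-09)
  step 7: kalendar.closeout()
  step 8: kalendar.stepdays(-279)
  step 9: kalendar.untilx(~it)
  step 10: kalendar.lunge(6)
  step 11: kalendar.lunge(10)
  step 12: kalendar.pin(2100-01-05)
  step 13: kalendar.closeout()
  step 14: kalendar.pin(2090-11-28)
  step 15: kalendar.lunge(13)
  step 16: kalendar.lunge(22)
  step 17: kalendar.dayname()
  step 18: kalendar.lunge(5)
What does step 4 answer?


Answer: 1883-04-20

Derivation:
I invoke yearhop on n='10', and observe 1886-03-20.
I call pin on d='~it': 1886-03-20.
I call untilx on d='~it', → 0.
I invoke lunge on n='-35': 1883-04-20.
Then dayname, and observe Friday.
I call untilx on d='1884-03-09', → 324.
Now I run closeout, and get 1883-04-30.
Using stepdays on n='-279', and observe 1882-07-25.
Next I call untilx on d='~it', yielding 0.
I use lunge on n='6', → 1883-01-25.
Using lunge on n='10', — result: 1883-11-25.
I call pin on d='2100-01-05', → 2100-01-05.
Next I call closeout, which returns 2100-01-31.
I try pin on d='2090-11-28', and see 2090-11-28.
Calling lunge on n='13', and get 2091-12-28.
I use lunge on n='22', which returns 2093-10-28.
Next I call dayname(), → Wednesday.
I call lunge on n='5', → 2094-03-28.


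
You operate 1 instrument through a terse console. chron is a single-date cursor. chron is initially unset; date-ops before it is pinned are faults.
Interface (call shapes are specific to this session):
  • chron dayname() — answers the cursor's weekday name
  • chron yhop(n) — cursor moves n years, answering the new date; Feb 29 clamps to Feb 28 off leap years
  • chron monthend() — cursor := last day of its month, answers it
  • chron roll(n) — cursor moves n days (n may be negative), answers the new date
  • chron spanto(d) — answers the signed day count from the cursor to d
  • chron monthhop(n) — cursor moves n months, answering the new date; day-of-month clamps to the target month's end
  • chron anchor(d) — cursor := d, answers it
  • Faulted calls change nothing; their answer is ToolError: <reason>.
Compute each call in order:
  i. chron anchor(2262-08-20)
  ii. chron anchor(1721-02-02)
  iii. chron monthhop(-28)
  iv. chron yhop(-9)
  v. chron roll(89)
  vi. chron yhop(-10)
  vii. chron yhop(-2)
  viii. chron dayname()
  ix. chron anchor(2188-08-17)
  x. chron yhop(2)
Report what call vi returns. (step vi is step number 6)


·→ chron anchor(d=2262-08-20)
·← 2262-08-20
·→ chron anchor(d=1721-02-02)
·← 1721-02-02
·→ chron monthhop(n=-28)
·← 1718-10-02
·→ chron yhop(n=-9)
·← 1709-10-02
·→ chron roll(n=89)
·← 1709-12-30
·→ chron yhop(n=-10)
·← 1699-12-30
·→ chron yhop(n=-2)
·← 1697-12-30
·→ chron dayname()
·← Monday
·→ chron anchor(d=2188-08-17)
·← 2188-08-17
·→ chron yhop(n=2)
·← 2190-08-17

Answer: 1699-12-30


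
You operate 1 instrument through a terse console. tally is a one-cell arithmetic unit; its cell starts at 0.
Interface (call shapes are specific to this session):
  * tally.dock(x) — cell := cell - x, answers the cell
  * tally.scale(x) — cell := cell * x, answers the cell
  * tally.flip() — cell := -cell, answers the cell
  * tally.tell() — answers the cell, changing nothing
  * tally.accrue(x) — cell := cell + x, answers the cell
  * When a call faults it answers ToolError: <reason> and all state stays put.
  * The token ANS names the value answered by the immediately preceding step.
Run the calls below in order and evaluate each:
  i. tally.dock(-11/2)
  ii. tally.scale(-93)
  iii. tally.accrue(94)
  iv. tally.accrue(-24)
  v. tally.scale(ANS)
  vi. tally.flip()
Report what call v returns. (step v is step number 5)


Answer: 779689/4

Derivation:
> tally.dock -11/2
  11/2
> tally.scale -93
  -1023/2
> tally.accrue 94
  -835/2
> tally.accrue -24
  -883/2
> tally.scale ANS
  779689/4
> tally.flip
  -779689/4


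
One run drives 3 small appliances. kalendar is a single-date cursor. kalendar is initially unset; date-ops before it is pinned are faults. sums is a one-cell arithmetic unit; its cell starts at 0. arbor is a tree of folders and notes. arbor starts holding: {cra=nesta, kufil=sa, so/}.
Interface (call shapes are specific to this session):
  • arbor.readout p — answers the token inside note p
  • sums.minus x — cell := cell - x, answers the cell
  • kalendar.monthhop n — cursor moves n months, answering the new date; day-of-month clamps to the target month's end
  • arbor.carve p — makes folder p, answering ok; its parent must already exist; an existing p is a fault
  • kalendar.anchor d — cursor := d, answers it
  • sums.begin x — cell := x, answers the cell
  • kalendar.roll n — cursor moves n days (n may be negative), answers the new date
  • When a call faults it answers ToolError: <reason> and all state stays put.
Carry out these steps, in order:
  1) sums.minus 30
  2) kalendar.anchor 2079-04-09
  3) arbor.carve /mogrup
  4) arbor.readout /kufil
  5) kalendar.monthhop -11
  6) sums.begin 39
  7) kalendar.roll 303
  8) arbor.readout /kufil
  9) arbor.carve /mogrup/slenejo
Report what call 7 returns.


Answer: 2079-03-08

Derivation:
> minus x: 30
:: -30
> anchor d: 2079-04-09
:: 2079-04-09
> carve p: /mogrup
:: ok
> readout p: /kufil
:: sa
> monthhop n: -11
:: 2078-05-09
> begin x: 39
:: 39
> roll n: 303
:: 2079-03-08
> readout p: /kufil
:: sa
> carve p: /mogrup/slenejo
:: ok


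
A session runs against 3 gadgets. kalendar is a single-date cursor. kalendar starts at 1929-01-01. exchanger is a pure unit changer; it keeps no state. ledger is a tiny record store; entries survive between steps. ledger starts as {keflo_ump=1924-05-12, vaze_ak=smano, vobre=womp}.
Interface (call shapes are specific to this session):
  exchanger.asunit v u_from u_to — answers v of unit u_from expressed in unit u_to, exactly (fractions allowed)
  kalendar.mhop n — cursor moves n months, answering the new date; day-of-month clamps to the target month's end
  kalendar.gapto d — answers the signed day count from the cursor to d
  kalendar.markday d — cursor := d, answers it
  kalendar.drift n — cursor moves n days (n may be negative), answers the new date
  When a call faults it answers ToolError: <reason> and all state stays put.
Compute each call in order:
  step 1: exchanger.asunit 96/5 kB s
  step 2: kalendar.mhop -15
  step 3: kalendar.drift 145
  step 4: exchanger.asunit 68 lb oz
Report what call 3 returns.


Answer: 1928-02-23

Derivation:
·→ exchanger.asunit(v: 96/5, u_from: kB, u_to: s)
·← ToolError: incompatible units
·→ kalendar.mhop(n: -15)
·← 1927-10-01
·→ kalendar.drift(n: 145)
·← 1928-02-23
·→ exchanger.asunit(v: 68, u_from: lb, u_to: oz)
·← 1088


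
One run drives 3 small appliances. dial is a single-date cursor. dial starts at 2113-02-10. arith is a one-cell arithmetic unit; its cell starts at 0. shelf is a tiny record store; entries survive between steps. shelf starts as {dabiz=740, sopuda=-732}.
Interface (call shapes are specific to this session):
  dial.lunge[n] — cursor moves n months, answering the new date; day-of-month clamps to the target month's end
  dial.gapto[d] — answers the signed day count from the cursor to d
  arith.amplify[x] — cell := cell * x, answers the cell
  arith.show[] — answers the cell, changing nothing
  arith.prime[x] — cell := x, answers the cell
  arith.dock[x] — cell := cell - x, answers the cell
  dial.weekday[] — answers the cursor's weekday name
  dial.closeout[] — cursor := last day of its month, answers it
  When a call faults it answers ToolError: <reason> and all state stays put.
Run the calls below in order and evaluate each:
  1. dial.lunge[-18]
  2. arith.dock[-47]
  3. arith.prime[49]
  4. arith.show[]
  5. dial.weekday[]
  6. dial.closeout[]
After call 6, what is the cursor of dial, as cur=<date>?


I invoke dial.lunge on -18, which returns 2111-08-10.
I call arith.dock on -47, yielding 47.
I use arith.prime on 49, → 49.
Invoking arith.show, → 49.
I invoke dial.weekday(), giving Monday.
Next I call dial.closeout, → 2111-08-31.

Answer: cur=2111-08-31


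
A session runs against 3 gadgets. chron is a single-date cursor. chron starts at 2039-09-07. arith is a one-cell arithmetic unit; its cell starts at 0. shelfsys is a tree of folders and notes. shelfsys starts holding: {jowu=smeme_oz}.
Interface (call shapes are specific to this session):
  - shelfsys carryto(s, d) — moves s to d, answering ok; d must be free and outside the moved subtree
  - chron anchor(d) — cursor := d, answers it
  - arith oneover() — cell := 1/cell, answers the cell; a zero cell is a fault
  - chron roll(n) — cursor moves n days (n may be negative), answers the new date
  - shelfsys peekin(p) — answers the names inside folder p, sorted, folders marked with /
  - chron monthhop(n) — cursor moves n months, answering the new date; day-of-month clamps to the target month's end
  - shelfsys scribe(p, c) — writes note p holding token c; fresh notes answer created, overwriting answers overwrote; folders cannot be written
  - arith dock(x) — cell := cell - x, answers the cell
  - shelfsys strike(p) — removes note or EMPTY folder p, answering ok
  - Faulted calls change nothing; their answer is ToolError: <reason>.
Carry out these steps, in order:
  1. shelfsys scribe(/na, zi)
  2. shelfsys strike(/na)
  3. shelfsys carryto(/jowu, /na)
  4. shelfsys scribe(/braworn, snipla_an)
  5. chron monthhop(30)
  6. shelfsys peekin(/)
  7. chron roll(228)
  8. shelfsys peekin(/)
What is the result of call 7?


Answer: 2042-10-21

Derivation:
Act: shelfsys scribe[p='/na'; c='zi']
Obs: created
Act: shelfsys strike[p='/na']
Obs: ok
Act: shelfsys carryto[s='/jowu'; d='/na']
Obs: ok
Act: shelfsys scribe[p='/braworn'; c='snipla_an']
Obs: created
Act: chron monthhop[n='30']
Obs: 2042-03-07
Act: shelfsys peekin[p='/']
Obs: [braworn, na]
Act: chron roll[n='228']
Obs: 2042-10-21
Act: shelfsys peekin[p='/']
Obs: [braworn, na]


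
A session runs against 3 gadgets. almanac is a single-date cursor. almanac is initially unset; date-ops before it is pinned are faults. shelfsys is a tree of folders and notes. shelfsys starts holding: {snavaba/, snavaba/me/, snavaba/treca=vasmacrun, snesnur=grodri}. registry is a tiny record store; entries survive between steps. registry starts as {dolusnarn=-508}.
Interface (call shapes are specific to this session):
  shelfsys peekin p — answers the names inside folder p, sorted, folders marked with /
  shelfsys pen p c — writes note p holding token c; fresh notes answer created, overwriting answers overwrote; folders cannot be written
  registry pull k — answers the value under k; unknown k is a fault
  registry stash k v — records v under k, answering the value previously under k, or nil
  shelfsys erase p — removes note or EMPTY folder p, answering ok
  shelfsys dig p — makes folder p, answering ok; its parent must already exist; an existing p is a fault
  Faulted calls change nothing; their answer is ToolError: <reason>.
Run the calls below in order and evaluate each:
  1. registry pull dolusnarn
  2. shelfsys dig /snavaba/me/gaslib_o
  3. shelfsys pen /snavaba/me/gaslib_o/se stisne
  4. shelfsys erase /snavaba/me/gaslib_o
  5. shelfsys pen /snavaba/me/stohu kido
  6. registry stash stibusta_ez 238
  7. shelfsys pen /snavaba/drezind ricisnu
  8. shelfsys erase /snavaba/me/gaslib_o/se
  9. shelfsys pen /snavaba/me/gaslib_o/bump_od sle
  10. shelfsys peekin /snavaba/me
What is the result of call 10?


Answer: [gaslib_o/, stohu]

Derivation:
> registry pull k: dolusnarn
= -508
> shelfsys dig p: /snavaba/me/gaslib_o
= ok
> shelfsys pen p: /snavaba/me/gaslib_o/se c: stisne
= created
> shelfsys erase p: /snavaba/me/gaslib_o
= ToolError: not empty
> shelfsys pen p: /snavaba/me/stohu c: kido
= created
> registry stash k: stibusta_ez v: 238
= nil
> shelfsys pen p: /snavaba/drezind c: ricisnu
= created
> shelfsys erase p: /snavaba/me/gaslib_o/se
= ok
> shelfsys pen p: /snavaba/me/gaslib_o/bump_od c: sle
= created
> shelfsys peekin p: /snavaba/me
= [gaslib_o/, stohu]


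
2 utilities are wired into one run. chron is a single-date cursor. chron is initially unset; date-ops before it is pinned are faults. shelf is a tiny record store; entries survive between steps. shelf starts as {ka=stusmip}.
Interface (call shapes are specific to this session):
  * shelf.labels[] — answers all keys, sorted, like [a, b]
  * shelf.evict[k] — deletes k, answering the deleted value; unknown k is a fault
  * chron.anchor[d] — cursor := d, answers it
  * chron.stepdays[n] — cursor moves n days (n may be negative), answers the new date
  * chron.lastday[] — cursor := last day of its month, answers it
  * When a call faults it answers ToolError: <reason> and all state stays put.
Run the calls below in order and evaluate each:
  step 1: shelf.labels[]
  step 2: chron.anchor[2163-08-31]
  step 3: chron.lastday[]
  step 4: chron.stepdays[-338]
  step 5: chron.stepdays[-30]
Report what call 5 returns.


Answer: 2162-08-28

Derivation:
;; 1. shelf.labels() ~> [ka]
;; 2. chron.anchor(d→2163-08-31) ~> 2163-08-31
;; 3. chron.lastday() ~> 2163-08-31
;; 4. chron.stepdays(n→-338) ~> 2162-09-27
;; 5. chron.stepdays(n→-30) ~> 2162-08-28


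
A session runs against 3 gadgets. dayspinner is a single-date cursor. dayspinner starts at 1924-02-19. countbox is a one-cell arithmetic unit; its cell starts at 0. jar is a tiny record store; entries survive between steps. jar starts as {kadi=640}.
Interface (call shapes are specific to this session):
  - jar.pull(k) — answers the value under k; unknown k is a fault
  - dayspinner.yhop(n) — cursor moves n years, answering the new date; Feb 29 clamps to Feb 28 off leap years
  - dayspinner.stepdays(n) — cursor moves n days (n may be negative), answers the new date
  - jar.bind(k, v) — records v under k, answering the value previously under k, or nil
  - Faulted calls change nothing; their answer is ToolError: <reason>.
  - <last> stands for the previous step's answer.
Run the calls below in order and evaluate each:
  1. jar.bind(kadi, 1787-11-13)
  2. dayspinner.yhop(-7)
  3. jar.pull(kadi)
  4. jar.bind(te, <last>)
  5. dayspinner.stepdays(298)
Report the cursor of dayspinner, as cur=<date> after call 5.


Invoking bind using k→kadi, v→1787-11-13, and get 640.
I invoke yhop using n→-7, — result: 1917-02-19.
I call pull using k→kadi, and get 1787-11-13.
I invoke bind using k→te, v→<last>: nil.
I use stepdays using n→298: 1917-12-14.

Answer: cur=1917-12-14


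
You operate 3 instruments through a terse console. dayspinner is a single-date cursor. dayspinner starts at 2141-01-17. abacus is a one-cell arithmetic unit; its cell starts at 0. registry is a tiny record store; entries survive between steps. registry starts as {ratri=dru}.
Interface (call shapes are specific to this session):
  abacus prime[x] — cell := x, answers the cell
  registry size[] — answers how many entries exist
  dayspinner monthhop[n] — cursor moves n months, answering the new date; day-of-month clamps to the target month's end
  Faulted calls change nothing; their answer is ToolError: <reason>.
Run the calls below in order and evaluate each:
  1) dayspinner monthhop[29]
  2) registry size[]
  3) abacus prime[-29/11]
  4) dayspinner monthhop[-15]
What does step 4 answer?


Answer: 2142-03-17

Derivation:
Calling dayspinner monthhop passing 29, which returns 2143-06-17.
I call registry size(), and see 1.
I call abacus prime passing -29/11, and see -29/11.
Invoking dayspinner monthhop passing -15, yielding 2142-03-17.


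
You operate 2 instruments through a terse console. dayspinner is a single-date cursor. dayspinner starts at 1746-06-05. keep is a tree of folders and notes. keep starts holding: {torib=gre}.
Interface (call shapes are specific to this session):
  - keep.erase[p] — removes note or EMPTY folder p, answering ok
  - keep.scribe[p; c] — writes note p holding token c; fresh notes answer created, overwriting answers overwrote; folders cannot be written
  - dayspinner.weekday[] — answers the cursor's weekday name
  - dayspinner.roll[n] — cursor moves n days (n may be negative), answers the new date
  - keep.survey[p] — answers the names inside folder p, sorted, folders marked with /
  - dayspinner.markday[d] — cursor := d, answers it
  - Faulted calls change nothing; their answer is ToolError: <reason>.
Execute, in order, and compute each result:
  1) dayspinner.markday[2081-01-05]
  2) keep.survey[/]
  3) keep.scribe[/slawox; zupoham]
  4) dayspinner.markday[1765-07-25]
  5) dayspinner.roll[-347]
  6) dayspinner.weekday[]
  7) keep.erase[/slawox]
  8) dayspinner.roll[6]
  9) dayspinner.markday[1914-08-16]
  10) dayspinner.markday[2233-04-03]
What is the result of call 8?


Answer: 1764-08-18

Derivation:
Next I call dayspinner.markday passing 2081-01-05, which returns 2081-01-05.
Now I run keep.survey passing /: [torib].
I use keep.scribe passing /slawox, zupoham, giving created.
I try dayspinner.markday passing 1765-07-25, and get 1765-07-25.
Invoking dayspinner.roll passing -347, yielding 1764-08-12.
Next I call dayspinner.weekday, and observe Sunday.
I run keep.erase passing /slawox, giving ok.
Then dayspinner.roll passing 6, and see 1764-08-18.
Using dayspinner.markday passing 1914-08-16, — result: 1914-08-16.
Invoking dayspinner.markday passing 2233-04-03, — result: 2233-04-03.


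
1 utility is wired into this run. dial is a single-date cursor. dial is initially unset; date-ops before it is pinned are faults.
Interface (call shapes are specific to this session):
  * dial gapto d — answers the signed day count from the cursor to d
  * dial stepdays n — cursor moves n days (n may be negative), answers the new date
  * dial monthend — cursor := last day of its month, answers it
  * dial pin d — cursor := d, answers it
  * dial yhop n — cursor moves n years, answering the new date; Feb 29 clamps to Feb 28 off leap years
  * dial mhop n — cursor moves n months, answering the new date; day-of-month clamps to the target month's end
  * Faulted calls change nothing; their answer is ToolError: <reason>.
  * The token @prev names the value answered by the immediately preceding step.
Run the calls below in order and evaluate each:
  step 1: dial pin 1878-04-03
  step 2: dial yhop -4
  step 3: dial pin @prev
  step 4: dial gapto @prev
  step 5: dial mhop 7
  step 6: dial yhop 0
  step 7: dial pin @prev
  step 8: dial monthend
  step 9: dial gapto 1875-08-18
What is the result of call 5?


> dial pin d→1878-04-03
= 1878-04-03
> dial yhop n→-4
= 1874-04-03
> dial pin d→@prev
= 1874-04-03
> dial gapto d→@prev
= 0
> dial mhop n→7
= 1874-11-03
> dial yhop n→0
= 1874-11-03
> dial pin d→@prev
= 1874-11-03
> dial monthend
= 1874-11-30
> dial gapto d→1875-08-18
= 261

Answer: 1874-11-03


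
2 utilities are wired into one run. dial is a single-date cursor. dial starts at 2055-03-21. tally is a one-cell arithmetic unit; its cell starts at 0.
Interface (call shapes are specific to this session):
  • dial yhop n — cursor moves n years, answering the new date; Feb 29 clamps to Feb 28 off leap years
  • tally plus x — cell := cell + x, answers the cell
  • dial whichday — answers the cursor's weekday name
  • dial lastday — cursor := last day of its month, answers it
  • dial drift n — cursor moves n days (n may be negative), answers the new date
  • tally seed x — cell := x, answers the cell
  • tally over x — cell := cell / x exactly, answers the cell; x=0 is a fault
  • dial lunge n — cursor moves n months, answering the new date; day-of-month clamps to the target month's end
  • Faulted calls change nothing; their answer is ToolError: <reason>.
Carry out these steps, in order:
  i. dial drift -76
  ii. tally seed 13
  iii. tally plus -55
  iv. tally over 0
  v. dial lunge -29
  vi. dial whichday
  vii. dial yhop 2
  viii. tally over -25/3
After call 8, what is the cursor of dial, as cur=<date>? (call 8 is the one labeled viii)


Answer: cur=2054-08-04

Derivation:
// 1. dial drift(n=-76) : 2055-01-04
// 2. tally seed(x=13) : 13
// 3. tally plus(x=-55) : -42
// 4. tally over(x=0) : ToolError: division by zero
// 5. dial lunge(n=-29) : 2052-08-04
// 6. dial whichday() : Sunday
// 7. dial yhop(n=2) : 2054-08-04
// 8. tally over(x=-25/3) : 126/25
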